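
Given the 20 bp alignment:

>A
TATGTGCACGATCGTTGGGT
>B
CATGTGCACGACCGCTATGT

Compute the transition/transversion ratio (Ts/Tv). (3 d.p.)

4.000

Transitions are A↔G and C↔T; transversions are all other mismatches.
Transitions: 4. Transversions: 1.
R = 4/1 = 4.000.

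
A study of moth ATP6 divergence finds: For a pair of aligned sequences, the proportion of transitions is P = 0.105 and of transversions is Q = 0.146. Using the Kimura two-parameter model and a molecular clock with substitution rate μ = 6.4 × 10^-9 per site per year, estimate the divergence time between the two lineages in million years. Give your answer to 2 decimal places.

23.93

Under the Kimura two-parameter model, d = −½ ln(1 − 2P − Q) − ¼ ln(1 − 2Q).
1 − 2P − Q = 0.644, giving −½ ln(0.644) = 0.220028.
1 − 2Q = 0.708, giving −¼ ln(0.708) = 0.086328.
d = 0.220028 + 0.086328 = 0.306356.
Under a molecular clock d = 2μt, so t = d/(2μ) = 0.306356 / (2 × 6.4 × 10^-9) = 23.93 million years.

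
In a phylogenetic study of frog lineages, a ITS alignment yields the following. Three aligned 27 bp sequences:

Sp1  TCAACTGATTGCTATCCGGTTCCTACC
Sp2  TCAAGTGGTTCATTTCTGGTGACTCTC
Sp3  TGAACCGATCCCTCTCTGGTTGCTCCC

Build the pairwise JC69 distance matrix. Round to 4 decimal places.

Sp1–Sp2: 10/27 sites differ → p ≈ 0.37037, d = −0.75 ln(1 − 0.493827) = 0.510658 ≈ 0.5107.
Sp1–Sp3: 8/27 sites differ → p ≈ 0.296296, d = −0.75 ln(1 − 0.395061) = 0.376971 ≈ 0.3770.
Sp2–Sp3: 10/27 sites differ → p ≈ 0.37037, d = −0.75 ln(1 − 0.493827) = 0.510658 ≈ 0.5107.

d(Sp1,Sp2) = 0.5107, d(Sp1,Sp3) = 0.3770, d(Sp2,Sp3) = 0.5107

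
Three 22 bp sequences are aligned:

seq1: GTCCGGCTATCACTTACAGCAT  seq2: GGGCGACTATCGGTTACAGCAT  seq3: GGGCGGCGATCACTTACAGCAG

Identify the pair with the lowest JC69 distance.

seq1–seq2: 5/22 differ, p = 0.227, d = 0.271.
seq1–seq3: 4/22 differ, p = 0.182, d = 0.208.
seq2–seq3: 5/22 differ, p = 0.227, d = 0.271.
The smallest distance is between seq1 and seq3.

seq1 and seq3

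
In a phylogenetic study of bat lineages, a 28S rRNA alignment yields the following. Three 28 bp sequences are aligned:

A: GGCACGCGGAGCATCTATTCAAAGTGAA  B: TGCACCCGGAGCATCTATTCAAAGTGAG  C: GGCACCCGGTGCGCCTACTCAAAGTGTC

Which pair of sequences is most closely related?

A–B: 3/28 differ, p = 0.107, d = 0.116.
A–C: 7/28 differ, p = 0.250, d = 0.304.
B–C: 7/28 differ, p = 0.250, d = 0.304.
The smallest distance is between A and B.

A and B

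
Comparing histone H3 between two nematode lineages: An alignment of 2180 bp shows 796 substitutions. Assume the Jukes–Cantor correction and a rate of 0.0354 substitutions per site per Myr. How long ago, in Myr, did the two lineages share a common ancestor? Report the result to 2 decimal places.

p = 796/2180 ≈ 0.365138.
d = −(3/4) ln(1 − 4p/3) = −0.75 ln(1 − 0.486851) = −0.75 ln(0.513149)
  = −0.75 × (-0.667189) = 0.500392 substitutions/site.
Under a molecular clock d = 2μt, so t = d/(2μ) = 0.500392 / (2 × 0.0354) = 7.07 Myr.

7.07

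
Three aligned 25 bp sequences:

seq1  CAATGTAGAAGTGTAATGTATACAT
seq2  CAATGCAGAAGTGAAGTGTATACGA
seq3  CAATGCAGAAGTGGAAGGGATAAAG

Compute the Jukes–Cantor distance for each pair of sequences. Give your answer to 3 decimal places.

d(seq1,seq2) = 0.233, d(seq1,seq3) = 0.289, d(seq2,seq3) = 0.351

seq1–seq2: 5/25 sites differ → p = 0.2, d = −0.75 ln(1 − 0.266667) = 0.232617 ≈ 0.233.
seq1–seq3: 6/25 sites differ → p = 0.24, d = −0.75 ln(1 − 0.32) = 0.289247 ≈ 0.289.
seq2–seq3: 7/25 sites differ → p = 0.28, d = −0.75 ln(1 − 0.373333) = 0.350505 ≈ 0.351.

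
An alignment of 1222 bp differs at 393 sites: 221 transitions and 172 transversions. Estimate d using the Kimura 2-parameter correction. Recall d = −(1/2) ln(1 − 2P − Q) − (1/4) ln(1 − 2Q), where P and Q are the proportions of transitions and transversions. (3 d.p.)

P = 221/1222 ≈ 0.180851 and Q = 172/1222 ≈ 0.140753.
Under the Kimura two-parameter model, d = −½ ln(1 − 2P − Q) − ¼ ln(1 − 2Q).
1 − 2P − Q = 0.497545, giving −½ ln(0.497545) = 0.349035.
1 − 2Q = 0.718494, giving −¼ ln(0.718494) = 0.082649.
d = 0.349035 + 0.082649 = 0.431684.

0.432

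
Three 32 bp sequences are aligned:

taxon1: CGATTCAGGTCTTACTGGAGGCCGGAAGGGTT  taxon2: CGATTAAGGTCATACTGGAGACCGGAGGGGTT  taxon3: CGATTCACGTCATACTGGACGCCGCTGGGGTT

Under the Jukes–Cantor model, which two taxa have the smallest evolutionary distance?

taxon1–taxon2: 4/32 differ, p = 0.125, d = 0.137.
taxon1–taxon3: 6/32 differ, p = 0.188, d = 0.216.
taxon2–taxon3: 6/32 differ, p = 0.188, d = 0.216.
The smallest distance is between taxon1 and taxon2.

taxon1 and taxon2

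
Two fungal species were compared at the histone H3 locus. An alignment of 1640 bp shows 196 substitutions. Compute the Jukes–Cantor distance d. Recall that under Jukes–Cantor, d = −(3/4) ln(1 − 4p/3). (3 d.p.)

0.130

p = 196/1640 ≈ 0.119512.
d = −(3/4) ln(1 − 4p/3) = −0.75 ln(1 − 0.159349) = −0.75 ln(0.840651)
  = −0.75 × (-0.173579) = 0.130184 substitutions/site.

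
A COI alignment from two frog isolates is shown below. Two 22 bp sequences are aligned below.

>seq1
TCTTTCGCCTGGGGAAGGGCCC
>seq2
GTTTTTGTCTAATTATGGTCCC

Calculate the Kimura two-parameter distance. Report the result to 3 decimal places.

0.724

Of 22 sites, 5 differences are transitions and 5 are transversions, so P = 5/22 ≈ 0.227273 and Q = 5/22 ≈ 0.227273.
Under the Kimura two-parameter model, d = −½ ln(1 − 2P − Q) − ¼ ln(1 − 2Q).
1 − 2P − Q = 0.318181, giving −½ ln(0.318181) = 0.572567.
1 − 2Q = 0.545454, giving −¼ ln(0.545454) = 0.151534.
d = 0.572567 + 0.151534 = 0.724101.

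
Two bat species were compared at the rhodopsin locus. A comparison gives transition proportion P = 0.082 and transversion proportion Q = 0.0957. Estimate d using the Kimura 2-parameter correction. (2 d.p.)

0.20

Under the Kimura two-parameter model, d = −½ ln(1 − 2P − Q) − ¼ ln(1 − 2Q).
1 − 2P − Q = 0.7403, giving −½ ln(0.7403) = 0.150350.
1 − 2Q = 0.8086, giving −¼ ln(0.8086) = 0.053113.
d = 0.150350 + 0.053113 = 0.203463.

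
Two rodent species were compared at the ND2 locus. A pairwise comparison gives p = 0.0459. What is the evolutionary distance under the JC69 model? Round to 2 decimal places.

d = −(3/4) ln(1 − 4p/3) = −0.75 ln(1 − 0.0612) = −0.75 ln(0.9388)
  = −0.75 × (-0.063153) = 0.047365 substitutions/site.

0.05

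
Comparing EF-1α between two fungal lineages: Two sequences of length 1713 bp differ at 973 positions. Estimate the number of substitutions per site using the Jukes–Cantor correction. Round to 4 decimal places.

1.0621

p = 973/1713 ≈ 0.568009.
d = −(3/4) ln(1 − 4p/3) = −0.75 ln(1 − 0.757345) = −0.75 ln(0.242655)
  = −0.75 × (-1.416115) = 1.062086 substitutions/site.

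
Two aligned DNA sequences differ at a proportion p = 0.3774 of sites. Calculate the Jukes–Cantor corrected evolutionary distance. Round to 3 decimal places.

0.525

d = −(3/4) ln(1 − 4p/3) = −0.75 ln(1 − 0.5032) = −0.75 ln(0.4968)
  = −0.75 × (-0.699568) = 0.524676 substitutions/site.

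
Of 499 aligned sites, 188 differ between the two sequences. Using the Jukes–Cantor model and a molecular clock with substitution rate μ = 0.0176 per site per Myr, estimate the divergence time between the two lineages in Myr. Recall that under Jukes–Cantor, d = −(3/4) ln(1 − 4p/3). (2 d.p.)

p = 188/499 ≈ 0.376754.
d = −(3/4) ln(1 − 4p/3) = −0.75 ln(1 − 0.502339) = −0.75 ln(0.497661)
  = −0.75 × (-0.697836) = 0.523377 substitutions/site.
Under a molecular clock d = 2μt, so t = d/(2μ) = 0.523377 / (2 × 0.0176) = 14.87 Myr.

14.87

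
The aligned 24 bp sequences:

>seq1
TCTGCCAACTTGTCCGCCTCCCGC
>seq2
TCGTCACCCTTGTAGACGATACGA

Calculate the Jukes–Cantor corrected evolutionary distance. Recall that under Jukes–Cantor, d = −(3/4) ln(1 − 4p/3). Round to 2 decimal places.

0.96

The sequences differ at 13 of 24 sites, so p = 13/24 ≈ 0.541667.
d = −(3/4) ln(1 − 4p/3) = −0.75 ln(1 − 0.722223) = −0.75 ln(0.277777)
  = −0.75 × (-1.280937) = 0.960703 substitutions/site.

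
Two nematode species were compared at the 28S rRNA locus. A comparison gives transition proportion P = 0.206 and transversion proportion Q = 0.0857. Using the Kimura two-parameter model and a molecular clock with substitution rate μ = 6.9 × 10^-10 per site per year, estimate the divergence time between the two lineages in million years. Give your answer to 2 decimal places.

Under the Kimura two-parameter model, d = −½ ln(1 − 2P − Q) − ¼ ln(1 − 2Q).
1 − 2P − Q = 0.5023, giving −½ ln(0.5023) = 0.344279.
1 − 2Q = 0.8286, giving −¼ ln(0.8286) = 0.047004.
d = 0.344279 + 0.047004 = 0.391283.
Under a molecular clock d = 2μt, so t = d/(2μ) = 0.391283 / (2 × 6.9 × 10^-10) = 283.54 million years.

283.54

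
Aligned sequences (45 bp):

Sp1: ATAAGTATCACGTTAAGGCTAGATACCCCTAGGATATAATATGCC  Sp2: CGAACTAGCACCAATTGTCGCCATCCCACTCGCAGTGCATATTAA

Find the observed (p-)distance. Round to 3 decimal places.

0.533

The sequences differ at 24 of 45 positions.
p = 24/45 = 0.533333… ≈ 0.533 (to 3 d.p.).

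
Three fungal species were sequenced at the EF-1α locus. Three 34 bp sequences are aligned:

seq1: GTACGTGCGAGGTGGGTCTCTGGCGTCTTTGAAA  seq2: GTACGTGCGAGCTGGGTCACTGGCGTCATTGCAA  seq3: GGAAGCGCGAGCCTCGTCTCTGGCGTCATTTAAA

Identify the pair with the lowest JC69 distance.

seq1–seq2: 4/34 differ, p = 0.118, d = 0.128.
seq1–seq3: 9/34 differ, p = 0.265, d = 0.326.
seq2–seq3: 9/34 differ, p = 0.265, d = 0.326.
The smallest distance is between seq1 and seq2.

seq1 and seq2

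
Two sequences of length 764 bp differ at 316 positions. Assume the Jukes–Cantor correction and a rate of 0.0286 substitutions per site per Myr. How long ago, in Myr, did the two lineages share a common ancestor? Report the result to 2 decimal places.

p = 316/764 ≈ 0.413613.
d = −(3/4) ln(1 − 4p/3) = −0.75 ln(1 − 0.551484) = −0.75 ln(0.448516)
  = −0.75 × (-0.801811) = 0.601358 substitutions/site.
Under a molecular clock d = 2μt, so t = d/(2μ) = 0.601358 / (2 × 0.0286) = 10.51 Myr.

10.51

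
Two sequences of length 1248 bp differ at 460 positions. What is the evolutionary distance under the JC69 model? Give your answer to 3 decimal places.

0.507

p = 460/1248 ≈ 0.36859.
d = −(3/4) ln(1 − 4p/3) = −0.75 ln(1 − 0.491453) = −0.75 ln(0.508547)
  = −0.75 × (-0.676198) = 0.507149 substitutions/site.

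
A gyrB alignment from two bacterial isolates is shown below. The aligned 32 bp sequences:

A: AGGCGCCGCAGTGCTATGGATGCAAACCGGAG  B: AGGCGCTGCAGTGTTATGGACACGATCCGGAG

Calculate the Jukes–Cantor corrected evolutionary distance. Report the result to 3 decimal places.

0.216

The sequences differ at 6 of 32 sites (7, 14, 21, 22, 24, 26), so p = 6/32 = 0.1875.
d = −(3/4) ln(1 − 4p/3) = −0.75 ln(1 − 0.25) = −0.75 ln(0.75)
  = −0.75 × (-0.287682) = 0.215762 substitutions/site.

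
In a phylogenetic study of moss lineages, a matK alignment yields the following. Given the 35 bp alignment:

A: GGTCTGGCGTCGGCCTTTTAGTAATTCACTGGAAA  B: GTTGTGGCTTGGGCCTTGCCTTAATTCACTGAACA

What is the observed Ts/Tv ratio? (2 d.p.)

0.25

Transitions are A↔G and C↔T; transversions are all other mismatches.
Transitions: 2. Transversions: 8.
R = 2/8 = 0.25.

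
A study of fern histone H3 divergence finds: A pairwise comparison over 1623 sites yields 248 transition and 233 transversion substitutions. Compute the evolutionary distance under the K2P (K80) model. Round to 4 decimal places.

0.3828

P = 248/1623 ≈ 0.152803 and Q = 233/1623 ≈ 0.143561.
Under the Kimura two-parameter model, d = −½ ln(1 − 2P − Q) − ¼ ln(1 − 2Q).
1 − 2P − Q = 0.550833, giving −½ ln(0.550833) = 0.298162.
1 − 2Q = 0.712878, giving −¼ ln(0.712878) = 0.084611.
d = 0.298162 + 0.084611 = 0.382773.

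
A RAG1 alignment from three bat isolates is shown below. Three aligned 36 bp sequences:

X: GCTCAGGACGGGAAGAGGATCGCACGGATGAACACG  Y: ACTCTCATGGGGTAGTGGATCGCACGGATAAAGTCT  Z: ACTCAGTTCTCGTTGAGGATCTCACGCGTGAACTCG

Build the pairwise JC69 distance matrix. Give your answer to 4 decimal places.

d(X,Y) = 0.4408, d(X,Z) = 0.3924, d(Y,Z) = 0.5482

X–Y: 12/36 sites differ → p ≈ 0.333333, d = −0.75 ln(1 − 0.444444) = 0.440839 ≈ 0.4408.
X–Z: 11/36 sites differ → p ≈ 0.305556, d = −0.75 ln(1 − 0.407408) = 0.392437 ≈ 0.3924.
Y–Z: 14/36 sites differ → p ≈ 0.388889, d = −0.75 ln(1 − 0.518519) = 0.548166 ≈ 0.5482.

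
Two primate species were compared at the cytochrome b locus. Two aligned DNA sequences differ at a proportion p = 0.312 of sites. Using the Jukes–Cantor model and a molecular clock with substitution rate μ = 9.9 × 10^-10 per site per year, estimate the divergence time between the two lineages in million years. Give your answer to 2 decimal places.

d = −(3/4) ln(1 − 4p/3) = −0.75 ln(1 − 0.416) = −0.75 ln(0.584)
  = −0.75 × (-0.537854) = 0.403391 substitutions/site.
Under a molecular clock d = 2μt, so t = d/(2μ) = 0.403391 / (2 × 9.9 × 10^-10) = 203.73 million years.

203.73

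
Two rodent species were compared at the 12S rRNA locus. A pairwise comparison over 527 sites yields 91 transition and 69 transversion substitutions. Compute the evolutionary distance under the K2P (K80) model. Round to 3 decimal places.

P = 91/527 ≈ 0.172676 and Q = 69/527 ≈ 0.13093.
Under the Kimura two-parameter model, d = −½ ln(1 − 2P − Q) − ¼ ln(1 − 2Q).
1 − 2P − Q = 0.523718, giving −½ ln(0.523718) = 0.323401.
1 − 2Q = 0.73814, giving −¼ ln(0.73814) = 0.075905.
d = 0.323401 + 0.075905 = 0.399306.

0.399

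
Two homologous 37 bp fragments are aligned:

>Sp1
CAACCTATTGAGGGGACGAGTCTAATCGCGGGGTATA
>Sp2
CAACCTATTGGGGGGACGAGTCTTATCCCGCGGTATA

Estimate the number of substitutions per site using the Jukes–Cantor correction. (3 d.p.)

The sequences differ at 4 of 37 sites (11, 24, 28, 31), so p = 4/37 ≈ 0.108108.
d = −(3/4) ln(1 − 4p/3) = −0.75 ln(1 − 0.144144) = −0.75 ln(0.855856)
  = −0.75 × (-0.155653) = 0.116740 substitutions/site.

0.117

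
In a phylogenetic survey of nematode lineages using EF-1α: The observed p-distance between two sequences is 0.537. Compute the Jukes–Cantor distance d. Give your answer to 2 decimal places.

0.94

d = −(3/4) ln(1 − 4p/3) = −0.75 ln(1 − 0.716) = −0.75 ln(0.284)
  = −0.75 × (-1.258781) = 0.944086 substitutions/site.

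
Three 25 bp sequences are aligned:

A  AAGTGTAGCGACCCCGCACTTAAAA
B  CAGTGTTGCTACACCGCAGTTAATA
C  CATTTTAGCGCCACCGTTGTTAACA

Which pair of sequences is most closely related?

A–B: 6/25 differ, p = 0.240, d = 0.289.
A–C: 9/25 differ, p = 0.360, d = 0.490.
B–C: 8/25 differ, p = 0.320, d = 0.417.
The smallest distance is between A and B.

A and B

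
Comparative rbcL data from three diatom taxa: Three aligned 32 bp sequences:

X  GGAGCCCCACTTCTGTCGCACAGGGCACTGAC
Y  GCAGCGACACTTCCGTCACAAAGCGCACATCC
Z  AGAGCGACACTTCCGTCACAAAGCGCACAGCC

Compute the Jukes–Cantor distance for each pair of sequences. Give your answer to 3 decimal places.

X–Y: 10/32 sites differ → p = 0.3125, d = −0.75 ln(1 − 0.416667) = 0.404248 ≈ 0.404.
X–Z: 9/32 sites differ → p = 0.28125, d = −0.75 ln(1 − 0.375) = 0.352503 ≈ 0.353.
Y–Z: 3/32 sites differ → p = 0.09375, d = −0.75 ln(1 − 0.125) = 0.100149 ≈ 0.100.

d(X,Y) = 0.404, d(X,Z) = 0.353, d(Y,Z) = 0.100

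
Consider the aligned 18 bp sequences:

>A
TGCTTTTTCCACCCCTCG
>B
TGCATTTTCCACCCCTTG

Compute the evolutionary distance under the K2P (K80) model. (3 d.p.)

Of 18 sites, 1 differences are transitions and 1 are transversions, so P = 1/18 ≈ 0.055556 and Q = 1/18 ≈ 0.055556.
Under the Kimura two-parameter model, d = −½ ln(1 − 2P − Q) − ¼ ln(1 − 2Q).
1 − 2P − Q = 0.833332, giving −½ ln(0.833332) = 0.091162.
1 − 2Q = 0.888888, giving −¼ ln(0.888888) = 0.029446.
d = 0.091162 + 0.029446 = 0.120608.

0.121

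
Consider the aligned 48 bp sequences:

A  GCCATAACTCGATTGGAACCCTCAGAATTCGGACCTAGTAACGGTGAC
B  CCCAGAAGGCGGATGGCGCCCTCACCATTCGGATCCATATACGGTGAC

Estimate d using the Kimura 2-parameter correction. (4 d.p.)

Of 48 sites, 4 differences are transitions and 11 are transversions, so P = 4/48 ≈ 0.083333 and Q = 11/48 ≈ 0.229167.
Under the Kimura two-parameter model, d = −½ ln(1 − 2P − Q) − ¼ ln(1 − 2Q).
1 − 2P − Q = 0.604167, giving −½ ln(0.604167) = 0.251952.
1 − 2Q = 0.541666, giving −¼ ln(0.541666) = 0.153276.
d = 0.251952 + 0.153276 = 0.405228.

0.4052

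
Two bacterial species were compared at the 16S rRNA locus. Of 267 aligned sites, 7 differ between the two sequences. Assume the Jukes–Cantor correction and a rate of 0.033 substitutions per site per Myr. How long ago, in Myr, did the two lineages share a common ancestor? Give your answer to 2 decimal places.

0.40

p = 7/267 ≈ 0.026217.
d = −(3/4) ln(1 − 4p/3) = −0.75 ln(1 − 0.034956) = −0.75 ln(0.965044)
  = −0.75 × (-0.035582) = 0.026687 substitutions/site.
Under a molecular clock d = 2μt, so t = d/(2μ) = 0.026687 / (2 × 0.033) = 0.40 Myr.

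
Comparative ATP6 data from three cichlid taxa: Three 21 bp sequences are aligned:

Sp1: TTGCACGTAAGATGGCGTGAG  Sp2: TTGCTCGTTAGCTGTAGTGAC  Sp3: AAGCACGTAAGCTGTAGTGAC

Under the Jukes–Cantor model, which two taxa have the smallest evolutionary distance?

Sp2 and Sp3

Sp1–Sp2: 6/21 differ, p = 0.286, d = 0.360.
Sp1–Sp3: 6/21 differ, p = 0.286, d = 0.360.
Sp2–Sp3: 4/21 differ, p = 0.190, d = 0.220.
The smallest distance is between Sp2 and Sp3.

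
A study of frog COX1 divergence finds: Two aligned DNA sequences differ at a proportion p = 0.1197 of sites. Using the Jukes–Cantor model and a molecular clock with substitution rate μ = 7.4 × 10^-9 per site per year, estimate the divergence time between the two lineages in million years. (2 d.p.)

8.81

d = −(3/4) ln(1 − 4p/3) = −0.75 ln(1 − 0.1596) = −0.75 ln(0.8404)
  = −0.75 × (-0.173877) = 0.130408 substitutions/site.
Under a molecular clock d = 2μt, so t = d/(2μ) = 0.130408 / (2 × 7.4 × 10^-9) = 8.81 million years.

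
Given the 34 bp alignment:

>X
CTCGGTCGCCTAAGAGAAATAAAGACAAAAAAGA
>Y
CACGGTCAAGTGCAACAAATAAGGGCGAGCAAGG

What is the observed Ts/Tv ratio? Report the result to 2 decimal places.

Transitions are A↔G and C↔T; transversions are all other mismatches.
Transitions: 8. Transversions: 6.
R = 8/6 = 1.333333… ≈ 1.33 (to 2 d.p.).

1.33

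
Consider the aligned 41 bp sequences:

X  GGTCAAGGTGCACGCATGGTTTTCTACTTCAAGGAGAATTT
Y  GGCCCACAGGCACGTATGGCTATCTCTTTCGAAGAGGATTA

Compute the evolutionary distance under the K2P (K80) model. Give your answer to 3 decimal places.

0.471

Of 41 sites, 8 differences are transitions and 6 are transversions, so P = 8/41 ≈ 0.195122 and Q = 6/41 ≈ 0.146341.
Under the Kimura two-parameter model, d = −½ ln(1 − 2P − Q) − ¼ ln(1 − 2Q).
1 − 2P − Q = 0.463415, giving −½ ln(0.463415) = 0.384566.
1 − 2Q = 0.707318, giving −¼ ln(0.707318) = 0.086569.
d = 0.384566 + 0.086569 = 0.471135.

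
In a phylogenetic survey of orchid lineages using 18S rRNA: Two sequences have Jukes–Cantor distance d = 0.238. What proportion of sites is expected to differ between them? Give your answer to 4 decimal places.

0.2039

p = (3/4)(1 − e^(−4d/3)) = 0.75 × (1 − e^(-0.317333)) = 0.75 × (1 − 0.728088) = 0.203934.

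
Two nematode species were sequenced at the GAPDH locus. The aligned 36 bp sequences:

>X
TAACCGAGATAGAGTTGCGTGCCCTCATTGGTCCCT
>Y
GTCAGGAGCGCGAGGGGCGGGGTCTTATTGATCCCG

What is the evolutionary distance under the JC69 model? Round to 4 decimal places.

0.6735

The sequences differ at 16 of 36 sites, so p = 16/36 ≈ 0.444444.
d = −(3/4) ln(1 − 4p/3) = −0.75 ln(1 − 0.592592) = −0.75 ln(0.407408)
  = −0.75 × (-0.897940) = 0.673455 substitutions/site.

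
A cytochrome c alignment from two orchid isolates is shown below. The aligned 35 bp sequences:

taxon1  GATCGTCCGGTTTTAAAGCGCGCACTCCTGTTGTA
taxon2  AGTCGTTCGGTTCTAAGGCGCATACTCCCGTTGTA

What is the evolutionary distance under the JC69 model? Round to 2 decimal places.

The sequences differ at 8 of 35 sites (1, 2, 7, 13, 17, 22, 23, 29), so p = 8/35 ≈ 0.228571.
d = −(3/4) ln(1 − 4p/3) = −0.75 ln(1 − 0.304761) = −0.75 ln(0.695239)
  = −0.75 × (-0.363500) = 0.272625 substitutions/site.

0.27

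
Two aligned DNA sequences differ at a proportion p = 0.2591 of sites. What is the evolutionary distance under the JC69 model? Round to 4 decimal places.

0.3179

d = −(3/4) ln(1 − 4p/3) = −0.75 ln(1 − 0.345467) = −0.75 ln(0.654533)
  = −0.75 × (-0.423833) = 0.317875 substitutions/site.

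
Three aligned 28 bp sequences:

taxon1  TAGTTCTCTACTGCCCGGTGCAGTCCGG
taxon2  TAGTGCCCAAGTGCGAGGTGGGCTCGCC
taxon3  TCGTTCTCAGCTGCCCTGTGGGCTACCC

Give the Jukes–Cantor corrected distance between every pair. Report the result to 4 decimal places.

taxon1–taxon2: 12/28 sites differ → p ≈ 0.428571, d = −0.75 ln(1 − 0.571428) = 0.635472 ≈ 0.6355.
taxon1–taxon3: 10/28 sites differ → p ≈ 0.357143, d = −0.75 ln(1 − 0.476191) = 0.484971 ≈ 0.4850.
taxon2–taxon3: 10/28 sites differ → p ≈ 0.357143, d = −0.75 ln(1 − 0.476191) = 0.484971 ≈ 0.4850.

d(taxon1,taxon2) = 0.6355, d(taxon1,taxon3) = 0.4850, d(taxon2,taxon3) = 0.4850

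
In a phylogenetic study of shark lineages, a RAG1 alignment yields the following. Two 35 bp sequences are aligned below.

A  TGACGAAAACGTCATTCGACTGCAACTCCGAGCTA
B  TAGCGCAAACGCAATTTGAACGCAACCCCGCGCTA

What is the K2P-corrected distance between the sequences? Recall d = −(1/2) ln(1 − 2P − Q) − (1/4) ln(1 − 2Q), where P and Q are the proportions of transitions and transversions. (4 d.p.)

Of 35 sites, 6 differences are transitions and 4 are transversions, so P = 6/35 ≈ 0.171429 and Q = 4/35 ≈ 0.114286.
Under the Kimura two-parameter model, d = −½ ln(1 − 2P − Q) − ¼ ln(1 − 2Q).
1 − 2P − Q = 0.542856, giving −½ ln(0.542856) = 0.305456.
1 − 2Q = 0.771428, giving −¼ ln(0.771428) = 0.064878.
d = 0.305456 + 0.064878 = 0.370334.

0.3703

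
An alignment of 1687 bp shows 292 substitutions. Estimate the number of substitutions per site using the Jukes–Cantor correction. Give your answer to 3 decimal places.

p = 292/1687 ≈ 0.173088.
d = −(3/4) ln(1 − 4p/3) = −0.75 ln(1 − 0.230784) = −0.75 ln(0.769216)
  = −0.75 × (-0.262383) = 0.196787 substitutions/site.

0.197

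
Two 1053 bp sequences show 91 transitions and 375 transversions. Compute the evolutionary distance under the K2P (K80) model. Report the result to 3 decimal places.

0.688

P = 91/1053 ≈ 0.08642 and Q = 375/1053 ≈ 0.356125.
Under the Kimura two-parameter model, d = −½ ln(1 − 2P − Q) − ¼ ln(1 − 2Q).
1 − 2P − Q = 0.471035, giving −½ ln(0.471035) = 0.376411.
1 − 2Q = 0.28775, giving −¼ ln(0.28775) = 0.311416.
d = 0.376411 + 0.311416 = 0.687827.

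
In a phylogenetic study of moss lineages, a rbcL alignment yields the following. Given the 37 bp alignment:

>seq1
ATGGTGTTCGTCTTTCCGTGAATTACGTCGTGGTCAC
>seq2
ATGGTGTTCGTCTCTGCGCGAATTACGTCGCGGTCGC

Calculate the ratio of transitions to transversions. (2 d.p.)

4.00

Transitions are A↔G and C↔T; transversions are all other mismatches.
Transitions: 4. Transversions: 1.
R = 4/1 = 4.00.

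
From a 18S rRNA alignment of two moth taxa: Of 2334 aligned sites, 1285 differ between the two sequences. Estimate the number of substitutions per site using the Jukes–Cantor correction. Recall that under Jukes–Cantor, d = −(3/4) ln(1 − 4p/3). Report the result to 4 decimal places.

p = 1285/2334 ≈ 0.550557.
d = −(3/4) ln(1 − 4p/3) = −0.75 ln(1 − 0.734076) = −0.75 ln(0.265924)
  = −0.75 × (-1.324545) = 0.993409 substitutions/site.

0.9934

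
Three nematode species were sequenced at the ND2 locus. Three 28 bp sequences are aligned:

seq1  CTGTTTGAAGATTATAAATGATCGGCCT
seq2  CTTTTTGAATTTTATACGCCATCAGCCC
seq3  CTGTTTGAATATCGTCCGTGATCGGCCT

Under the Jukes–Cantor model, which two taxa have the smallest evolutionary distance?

seq1–seq2: 9/28 differ, p = 0.321, d = 0.420.
seq1–seq3: 6/28 differ, p = 0.214, d = 0.252.
seq2–seq3: 9/28 differ, p = 0.321, d = 0.420.
The smallest distance is between seq1 and seq3.

seq1 and seq3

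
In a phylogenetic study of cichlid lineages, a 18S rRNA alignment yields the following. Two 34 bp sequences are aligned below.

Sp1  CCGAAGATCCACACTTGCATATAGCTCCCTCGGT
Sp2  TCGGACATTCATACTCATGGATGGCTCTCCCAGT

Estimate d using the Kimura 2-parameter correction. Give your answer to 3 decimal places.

0.755

Of 34 sites, 12 differences are transitions and 2 are transversions, so P = 12/34 ≈ 0.352941 and Q = 2/34 ≈ 0.058824.
Under the Kimura two-parameter model, d = −½ ln(1 − 2P − Q) − ¼ ln(1 − 2Q).
1 − 2P − Q = 0.235294, giving −½ ln(0.235294) = 0.723460.
1 − 2Q = 0.882352, giving −¼ ln(0.882352) = 0.031291.
d = 0.723460 + 0.031291 = 0.754751.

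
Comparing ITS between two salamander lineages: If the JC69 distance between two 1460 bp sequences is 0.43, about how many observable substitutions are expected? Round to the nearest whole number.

Invert JC69: p = (3/4)(1 − e^(−4d/3)) = 0.75 × (1 − e^(-0.573333)) = 0.75 × (1 − 0.563644) = 0.327267.
Expected differing sites = pL ≈ 0.327267 × 1460 = 477.80982 ≈ 478.

478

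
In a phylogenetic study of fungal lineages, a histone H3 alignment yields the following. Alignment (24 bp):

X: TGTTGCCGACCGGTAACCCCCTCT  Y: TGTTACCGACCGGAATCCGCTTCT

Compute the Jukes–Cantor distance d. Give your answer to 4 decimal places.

0.2441

The sequences differ at 5 of 24 sites (5, 14, 16, 19, 21), so p = 5/24 ≈ 0.208333.
d = −(3/4) ln(1 − 4p/3) = −0.75 ln(1 − 0.277777) = −0.75 ln(0.722223)
  = −0.75 × (-0.325421) = 0.244066 substitutions/site.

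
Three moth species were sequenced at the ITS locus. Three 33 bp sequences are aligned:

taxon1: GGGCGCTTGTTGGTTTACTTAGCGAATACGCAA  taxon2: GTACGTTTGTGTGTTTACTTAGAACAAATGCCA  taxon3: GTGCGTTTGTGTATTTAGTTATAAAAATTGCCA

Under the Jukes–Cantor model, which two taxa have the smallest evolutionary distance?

taxon1–taxon2: 11/33 differ, p = 0.333, d = 0.441.
taxon1–taxon3: 13/33 differ, p = 0.394, d = 0.559.
taxon2–taxon3: 6/33 differ, p = 0.182, d = 0.208.
The smallest distance is between taxon2 and taxon3.

taxon2 and taxon3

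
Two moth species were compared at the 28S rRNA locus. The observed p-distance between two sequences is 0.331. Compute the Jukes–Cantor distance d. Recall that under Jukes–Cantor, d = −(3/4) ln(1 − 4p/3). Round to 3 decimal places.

d = −(3/4) ln(1 − 4p/3) = −0.75 ln(1 − 0.441333) = −0.75 ln(0.558667)
  = −0.75 × (-0.582202) = 0.436652 substitutions/site.

0.437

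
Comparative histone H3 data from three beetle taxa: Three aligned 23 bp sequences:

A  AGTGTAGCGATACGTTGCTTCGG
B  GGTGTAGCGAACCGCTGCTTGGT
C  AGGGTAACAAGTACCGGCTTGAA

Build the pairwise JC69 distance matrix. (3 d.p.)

d(A,B) = 0.321, d(A,C) = 0.892, d(B,C) = 0.761

A–B: 6/23 sites differ → p ≈ 0.26087, d = −0.75 ln(1 − 0.347827) = 0.320584 ≈ 0.321.
A–C: 12/23 sites differ → p ≈ 0.521739, d = −0.75 ln(1 − 0.695652) = 0.892188 ≈ 0.892.
B–C: 11/23 sites differ → p ≈ 0.478261, d = −0.75 ln(1 − 0.637681) = 0.761423 ≈ 0.761.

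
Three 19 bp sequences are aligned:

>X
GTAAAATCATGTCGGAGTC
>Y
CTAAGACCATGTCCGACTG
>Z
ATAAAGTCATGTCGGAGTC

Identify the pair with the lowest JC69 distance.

X and Z

X–Y: 6/19 differ, p = 0.316, d = 0.410.
X–Z: 2/19 differ, p = 0.105, d = 0.113.
Y–Z: 7/19 differ, p = 0.368, d = 0.507.
The smallest distance is between X and Z.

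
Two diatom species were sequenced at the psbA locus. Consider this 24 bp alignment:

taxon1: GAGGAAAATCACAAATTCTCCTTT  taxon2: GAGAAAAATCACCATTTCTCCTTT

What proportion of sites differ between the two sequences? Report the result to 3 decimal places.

0.125

The sequences differ at 3 of 24 positions (sites 4, 13, 15).
p = 3/24 = 0.125.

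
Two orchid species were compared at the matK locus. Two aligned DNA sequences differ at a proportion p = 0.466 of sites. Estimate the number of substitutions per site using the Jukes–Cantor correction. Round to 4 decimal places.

d = −(3/4) ln(1 − 4p/3) = −0.75 ln(1 − 0.621333) = −0.75 ln(0.378667)
  = −0.75 × (-0.971098) = 0.728324 substitutions/site.

0.7283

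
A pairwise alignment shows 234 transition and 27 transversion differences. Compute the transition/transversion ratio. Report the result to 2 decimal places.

R = 234/27 = 8.666666… ≈ 8.67 (to 2 d.p.).

8.67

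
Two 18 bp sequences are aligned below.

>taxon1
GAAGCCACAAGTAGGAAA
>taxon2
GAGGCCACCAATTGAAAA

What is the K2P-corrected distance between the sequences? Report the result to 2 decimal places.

0.36

Of 18 sites, 3 differences are transitions and 2 are transversions, so P = 3/18 ≈ 0.166667 and Q = 2/18 ≈ 0.111111.
Under the Kimura two-parameter model, d = −½ ln(1 − 2P − Q) − ¼ ln(1 − 2Q).
1 − 2P − Q = 0.555555, giving −½ ln(0.555555) = 0.293894.
1 − 2Q = 0.777778, giving −¼ ln(0.777778) = 0.062829.
d = 0.293894 + 0.062829 = 0.356723.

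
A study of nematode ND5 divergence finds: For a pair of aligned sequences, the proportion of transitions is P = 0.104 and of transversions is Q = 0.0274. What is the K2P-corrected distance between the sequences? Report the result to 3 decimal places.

0.148

Under the Kimura two-parameter model, d = −½ ln(1 − 2P − Q) − ¼ ln(1 − 2Q).
1 − 2P − Q = 0.7646, giving −½ ln(0.7646) = 0.134201.
1 − 2Q = 0.9452, giving −¼ ln(0.9452) = 0.014090.
d = 0.134201 + 0.014090 = 0.148291.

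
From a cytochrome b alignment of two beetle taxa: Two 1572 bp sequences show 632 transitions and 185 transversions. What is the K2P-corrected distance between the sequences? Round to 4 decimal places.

P = 632/1572 ≈ 0.402036 and Q = 185/1572 ≈ 0.117684.
Under the Kimura two-parameter model, d = −½ ln(1 − 2P − Q) − ¼ ln(1 − 2Q).
1 − 2P − Q = 0.078244, giving −½ ln(0.078244) = 1.273962.
1 − 2Q = 0.764632, giving −¼ ln(0.764632) = 0.067090.
d = 1.273962 + 0.067090 = 1.341052.

1.3411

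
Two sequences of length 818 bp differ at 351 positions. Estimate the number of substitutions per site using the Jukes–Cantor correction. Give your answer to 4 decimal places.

0.6367

p = 351/818 ≈ 0.429095.
d = −(3/4) ln(1 − 4p/3) = −0.75 ln(1 − 0.572127) = −0.75 ln(0.427873)
  = −0.75 × (-0.848929) = 0.636697 substitutions/site.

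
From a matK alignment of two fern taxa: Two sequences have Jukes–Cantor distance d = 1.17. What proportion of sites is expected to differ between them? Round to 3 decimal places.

p = (3/4)(1 − e^(−4d/3)) = 0.75 × (1 − e^(-1.56)) = 0.75 × (1 − 0.210136) = 0.592398.

0.592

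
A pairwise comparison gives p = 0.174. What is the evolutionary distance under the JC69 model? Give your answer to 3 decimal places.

0.198

d = −(3/4) ln(1 − 4p/3) = −0.75 ln(1 − 0.232) = −0.75 ln(0.768)
  = −0.75 × (-0.263966) = 0.197975 substitutions/site.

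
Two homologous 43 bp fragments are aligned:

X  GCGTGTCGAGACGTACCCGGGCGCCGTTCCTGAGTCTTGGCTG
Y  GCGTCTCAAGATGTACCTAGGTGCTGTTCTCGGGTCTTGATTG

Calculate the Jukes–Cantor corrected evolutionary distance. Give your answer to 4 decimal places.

0.3490

The sequences differ at 12 of 43 sites, so p = 12/43 ≈ 0.27907.
d = −(3/4) ln(1 − 4p/3) = −0.75 ln(1 − 0.372093) = −0.75 ln(0.627907)
  = −0.75 × (-0.465363) = 0.349022 substitutions/site.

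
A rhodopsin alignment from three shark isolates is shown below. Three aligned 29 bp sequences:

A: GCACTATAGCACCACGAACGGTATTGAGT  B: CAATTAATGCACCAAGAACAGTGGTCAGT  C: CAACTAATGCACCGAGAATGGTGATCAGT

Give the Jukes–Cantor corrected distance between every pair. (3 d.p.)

A–B: 10/29 sites differ → p ≈ 0.344828, d = −0.75 ln(1 − 0.459771) = 0.461822 ≈ 0.462.
A–C: 10/29 sites differ → p ≈ 0.344828, d = −0.75 ln(1 − 0.459771) = 0.461822 ≈ 0.462.
B–C: 5/29 sites differ → p ≈ 0.172414, d = −0.75 ln(1 − 0.229885) = 0.195912 ≈ 0.196.

d(A,B) = 0.462, d(A,C) = 0.462, d(B,C) = 0.196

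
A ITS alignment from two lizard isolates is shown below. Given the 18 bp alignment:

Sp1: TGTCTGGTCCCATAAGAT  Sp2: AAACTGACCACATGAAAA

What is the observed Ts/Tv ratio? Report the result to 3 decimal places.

1.250

Transitions are A↔G and C↔T; transversions are all other mismatches.
Transitions: 5. Transversions: 4.
R = 5/4 = 1.250.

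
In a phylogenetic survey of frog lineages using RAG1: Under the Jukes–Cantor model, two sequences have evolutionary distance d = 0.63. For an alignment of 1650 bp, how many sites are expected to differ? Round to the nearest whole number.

703

Invert JC69: p = (3/4)(1 − e^(−4d/3)) = 0.75 × (1 − e^(-0.84)) = 0.75 × (1 − 0.431711) = 0.426217.
Expected differing sites = pL ≈ 0.426217 × 1650 = 703.25805 ≈ 703.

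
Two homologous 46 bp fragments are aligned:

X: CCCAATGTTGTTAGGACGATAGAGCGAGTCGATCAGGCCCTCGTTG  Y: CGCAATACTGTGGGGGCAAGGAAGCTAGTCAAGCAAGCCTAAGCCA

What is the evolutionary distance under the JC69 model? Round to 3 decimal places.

The sequences differ at 20 of 46 sites, so p = 20/46 ≈ 0.434783.
d = −(3/4) ln(1 − 4p/3) = −0.75 ln(1 − 0.579711) = −0.75 ln(0.420289)
  = −0.75 × (-0.866813) = 0.650110 substitutions/site.

0.650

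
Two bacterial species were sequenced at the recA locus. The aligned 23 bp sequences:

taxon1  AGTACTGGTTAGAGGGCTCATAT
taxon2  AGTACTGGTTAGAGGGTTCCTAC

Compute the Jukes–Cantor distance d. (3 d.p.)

0.143

The sequences differ at 3 of 23 sites (17, 20, 23), so p = 3/23 ≈ 0.130435.
d = −(3/4) ln(1 − 4p/3) = −0.75 ln(1 − 0.173913) = −0.75 ln(0.826087)
  = −0.75 × (-0.191055) = 0.143291 substitutions/site.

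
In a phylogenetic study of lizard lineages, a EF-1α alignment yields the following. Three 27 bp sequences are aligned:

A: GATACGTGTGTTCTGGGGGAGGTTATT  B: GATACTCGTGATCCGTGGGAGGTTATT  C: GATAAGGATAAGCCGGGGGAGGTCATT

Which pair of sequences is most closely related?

A–B: 5/27 differ, p = 0.185, d = 0.213.
A–C: 8/27 differ, p = 0.296, d = 0.377.
B–C: 8/27 differ, p = 0.296, d = 0.377.
The smallest distance is between A and B.

A and B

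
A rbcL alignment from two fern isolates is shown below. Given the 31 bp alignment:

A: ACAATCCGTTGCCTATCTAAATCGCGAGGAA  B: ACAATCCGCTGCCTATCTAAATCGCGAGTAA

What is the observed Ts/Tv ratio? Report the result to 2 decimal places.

1.00

Transitions are A↔G and C↔T; transversions are all other mismatches.
Transitions: 1. Transversions: 1.
R = 1/1 = 1.00.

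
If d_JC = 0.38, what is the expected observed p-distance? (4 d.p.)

p = (3/4)(1 − e^(−4d/3)) = 0.75 × (1 − e^(-0.506667)) = 0.75 × (1 − 0.602500) = 0.298125.

0.2981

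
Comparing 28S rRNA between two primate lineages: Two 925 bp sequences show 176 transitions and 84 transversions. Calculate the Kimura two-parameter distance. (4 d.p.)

0.3688

P = 176/925 ≈ 0.19027 and Q = 84/925 ≈ 0.090811.
Under the Kimura two-parameter model, d = −½ ln(1 − 2P − Q) − ¼ ln(1 − 2Q).
1 − 2P − Q = 0.528649, giving −½ ln(0.528649) = 0.318715.
1 − 2Q = 0.818378, giving −¼ ln(0.818378) = 0.050108.
d = 0.318715 + 0.050108 = 0.368823.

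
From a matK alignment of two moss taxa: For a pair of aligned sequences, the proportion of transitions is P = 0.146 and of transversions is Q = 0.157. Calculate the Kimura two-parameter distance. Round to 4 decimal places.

0.3922

Under the Kimura two-parameter model, d = −½ ln(1 − 2P − Q) − ¼ ln(1 − 2Q).
1 − 2P − Q = 0.551, giving −½ ln(0.551) = 0.298010.
1 − 2Q = 0.686, giving −¼ ln(0.686) = 0.094219.
d = 0.298010 + 0.094219 = 0.392229.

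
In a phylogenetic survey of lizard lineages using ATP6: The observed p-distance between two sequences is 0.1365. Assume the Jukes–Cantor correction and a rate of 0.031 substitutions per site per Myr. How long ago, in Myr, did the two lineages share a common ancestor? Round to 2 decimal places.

d = −(3/4) ln(1 − 4p/3) = −0.75 ln(1 − 0.182) = −0.75 ln(0.818)
  = −0.75 × (-0.200893) = 0.150670 substitutions/site.
Under a molecular clock d = 2μt, so t = d/(2μ) = 0.150670 / (2 × 0.031) = 2.43 Myr.

2.43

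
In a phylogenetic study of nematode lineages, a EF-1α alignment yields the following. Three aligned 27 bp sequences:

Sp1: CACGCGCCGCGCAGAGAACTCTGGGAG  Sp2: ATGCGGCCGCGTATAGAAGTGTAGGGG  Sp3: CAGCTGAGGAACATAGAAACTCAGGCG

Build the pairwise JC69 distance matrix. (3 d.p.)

Sp1–Sp2: 11/27 sites differ → p ≈ 0.407407, d = −0.75 ln(1 − 0.543209) = 0.587647 ≈ 0.588.
Sp1–Sp3: 14/27 sites differ → p ≈ 0.518519, d = −0.75 ln(1 − 0.691359) = 0.881682 ≈ 0.882.
Sp2–Sp3: 13/27 sites differ → p ≈ 0.481481, d = −0.75 ln(1 − 0.641975) = 0.770364 ≈ 0.770.

d(Sp1,Sp2) = 0.588, d(Sp1,Sp3) = 0.882, d(Sp2,Sp3) = 0.770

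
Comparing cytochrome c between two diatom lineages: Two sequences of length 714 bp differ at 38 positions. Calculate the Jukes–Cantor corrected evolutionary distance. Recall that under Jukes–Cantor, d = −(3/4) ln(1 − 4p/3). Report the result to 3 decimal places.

0.055

p = 38/714 ≈ 0.053221.
d = −(3/4) ln(1 − 4p/3) = −0.75 ln(1 − 0.070961) = −0.75 ln(0.929039)
  = −0.75 × (-0.073605) = 0.055204 substitutions/site.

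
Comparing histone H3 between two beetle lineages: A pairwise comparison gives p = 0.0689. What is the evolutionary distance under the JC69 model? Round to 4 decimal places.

d = −(3/4) ln(1 − 4p/3) = −0.75 ln(1 − 0.091867) = −0.75 ln(0.908133)
  = −0.75 × (-0.096364) = 0.072273 substitutions/site.

0.0723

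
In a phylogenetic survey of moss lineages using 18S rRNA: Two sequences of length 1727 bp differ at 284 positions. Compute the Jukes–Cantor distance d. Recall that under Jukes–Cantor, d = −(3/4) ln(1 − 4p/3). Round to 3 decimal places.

p = 284/1727 ≈ 0.164447.
d = −(3/4) ln(1 − 4p/3) = −0.75 ln(1 − 0.219263) = −0.75 ln(0.780737)
  = −0.75 × (-0.247517) = 0.185638 substitutions/site.

0.186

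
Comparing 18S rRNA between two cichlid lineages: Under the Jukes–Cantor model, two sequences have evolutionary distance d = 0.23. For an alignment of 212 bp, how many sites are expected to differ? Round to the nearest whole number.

Invert JC69: p = (3/4)(1 − e^(−4d/3)) = 0.75 × (1 − e^(-0.306667)) = 0.75 × (1 − 0.735896) = 0.198078.
Expected differing sites = pL ≈ 0.198078 × 212 = 41.992536 ≈ 42.

42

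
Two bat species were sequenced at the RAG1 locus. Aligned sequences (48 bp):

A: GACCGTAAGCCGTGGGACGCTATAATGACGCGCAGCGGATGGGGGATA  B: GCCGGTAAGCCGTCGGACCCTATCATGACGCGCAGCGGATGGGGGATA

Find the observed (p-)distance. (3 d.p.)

The sequences differ at 5 of 48 positions (sites 2, 4, 14, 19, 24).
p = 5/48 = 0.104166… ≈ 0.104 (to 3 d.p.).

0.104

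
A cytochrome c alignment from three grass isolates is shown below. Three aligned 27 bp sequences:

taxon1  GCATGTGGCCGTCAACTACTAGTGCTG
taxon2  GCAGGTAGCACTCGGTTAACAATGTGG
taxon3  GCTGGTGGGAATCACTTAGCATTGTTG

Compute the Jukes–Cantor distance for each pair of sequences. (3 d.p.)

taxon1–taxon2: 12/27 sites differ → p ≈ 0.444444, d = −0.75 ln(1 − 0.592592) = 0.673455 ≈ 0.673.
taxon1–taxon3: 11/27 sites differ → p ≈ 0.407407, d = −0.75 ln(1 − 0.543209) = 0.587647 ≈ 0.588.
taxon2–taxon3: 9/27 sites differ → p ≈ 0.333333, d = −0.75 ln(1 − 0.444444) = 0.440839 ≈ 0.441.

d(taxon1,taxon2) = 0.673, d(taxon1,taxon3) = 0.588, d(taxon2,taxon3) = 0.441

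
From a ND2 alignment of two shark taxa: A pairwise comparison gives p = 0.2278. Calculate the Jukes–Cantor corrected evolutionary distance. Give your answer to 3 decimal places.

d = −(3/4) ln(1 − 4p/3) = −0.75 ln(1 − 0.303733) = −0.75 ln(0.696267)
  = −0.75 × (-0.362022) = 0.271517 substitutions/site.

0.272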